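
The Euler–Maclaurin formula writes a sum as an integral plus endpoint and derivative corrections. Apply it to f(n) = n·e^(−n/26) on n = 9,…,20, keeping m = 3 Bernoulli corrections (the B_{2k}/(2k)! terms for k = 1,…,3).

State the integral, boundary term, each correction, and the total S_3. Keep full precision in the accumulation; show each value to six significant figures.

S_3 ≈ 97.3349

∫_9^20 x·e^(−x/26) dx evaluates to 89.5476.
½[f(9) + f(20)] = ½[6.36663 + 9.26739] = 7.81701.
Integral + boundary = 97.3646.
k=1: B_{2}/(2)! × [f^{(1)}(20) − f^{(1)}(9)] = 1/12 × (0.106931 − 0.462533) = -0.0296335.
After k=1: 97.3349.
k=2: B_{4}/(4)! × [f^{(3)}(20) − f^{(3)}(9)] = −1/720 × (0.00152910 − 0.00277713) = 1.73338e-06.
After k=2: 97.3349.
k=3: B_{6}/(6)! × [f^{(5)}(20) − f^{(5)}(9)] = 1/30240 × (4.28996e-06 − 7.20420e-06) = -9.63705e-11.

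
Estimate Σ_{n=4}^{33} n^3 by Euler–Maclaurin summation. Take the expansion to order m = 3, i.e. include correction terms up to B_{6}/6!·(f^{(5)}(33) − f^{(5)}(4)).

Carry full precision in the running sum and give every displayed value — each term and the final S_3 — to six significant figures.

∫_4^33 x^3 dx evaluates to 296416.
Endpoint term: (f(4) + f(33))/2 = (64.0000 + 35937.0)/2 = 18000.5.
Integral + boundary = 314417.
Correction k=1: B_{2}/2! · (f^{(1)}(33) − f^{(1)}(4)) = 1/12 · (3267.00 − 48.0000) = 268.250.
After k=1: 314685.
Correction k=2: B_{4}/4! · (f^{(3)}(33) − f^{(3)}(4)) = −1/720 · (6.00000 − 6.00000) = 0.00000.
After k=2: 314685.
Correction k=3: B_{6}/6! · (f^{(5)}(33) − f^{(5)}(4)) = 1/30240 · (0.00000 − 0.00000) = 0.00000.

S_3 ≈ 314685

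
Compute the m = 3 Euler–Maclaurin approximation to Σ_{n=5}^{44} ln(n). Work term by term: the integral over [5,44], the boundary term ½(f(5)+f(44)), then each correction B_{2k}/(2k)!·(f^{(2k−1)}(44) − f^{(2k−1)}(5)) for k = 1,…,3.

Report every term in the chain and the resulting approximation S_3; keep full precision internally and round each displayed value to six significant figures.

S_3 ≈ 122.139

∫_5^44 ln(x) dx evaluates to 119.457.
½[f(5) + f(44)] = ½[1.60944 + 3.78419] = 2.69681.
Running total after boundary: 122.154.
k=1: B_{2}/(2)! × [f^{(1)}(44) − f^{(1)}(5)] = 1/12 × (0.0227273 − 0.200000) = -0.0147727.
After k=1: 122.139.
k=2: B_{4}/(4)! × [f^{(3)}(44) − f^{(3)}(5)] = −1/720 × (2.34786e-05 − 0.0160000) = 2.21896e-05.
After k=2: 122.139.
k=3: B_{6}/(6)! × [f^{(5)}(44) − f^{(5)}(5)] = 1/30240 × (1.45528e-07 − 0.00768000) = -2.53963e-07.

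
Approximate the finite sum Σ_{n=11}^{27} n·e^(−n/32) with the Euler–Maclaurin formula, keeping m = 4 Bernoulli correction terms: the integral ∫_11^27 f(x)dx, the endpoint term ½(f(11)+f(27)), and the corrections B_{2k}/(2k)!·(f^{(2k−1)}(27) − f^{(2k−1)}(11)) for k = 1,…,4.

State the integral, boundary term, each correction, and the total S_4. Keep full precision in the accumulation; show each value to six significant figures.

The integral term ∫_11^27 x·e^(−x/32) dx = 163.711.
Boundary: ½(f(11) + f(27)) = ½(7.80017 + 11.6126) = 9.70636.
Running total after boundary: 173.418.
Correction k=1: B_{2}/2! · (f^{(1)}(27) − f^{(1)}(11)) = 1/12 · (0.0672023 − 0.465351) = -0.0331791.
After k=1: 173.385.
Correction k=2: B_{4}/4! · (f^{(3)}(27) − f^{(3)}(11)) = −1/720 · (0.000905656 − 0.00183942) = 1.29689e-06.
After k=2: 173.385.
Correction k=3: B_{6}/6! · (f^{(5)}(27) − f^{(5)}(11)) = 1/30240 · (1.70477e-06 − 3.14882e-06) = -4.77529e-11.
After k=3: 173.385.
Correction k=4: B_{8}/8! · (f^{(7)}(27) − f^{(7)}(11)) = −1/1209600 · (2.46593e-09 − 4.39583e-09) = 1.59549e-15.

S_4 ≈ 173.385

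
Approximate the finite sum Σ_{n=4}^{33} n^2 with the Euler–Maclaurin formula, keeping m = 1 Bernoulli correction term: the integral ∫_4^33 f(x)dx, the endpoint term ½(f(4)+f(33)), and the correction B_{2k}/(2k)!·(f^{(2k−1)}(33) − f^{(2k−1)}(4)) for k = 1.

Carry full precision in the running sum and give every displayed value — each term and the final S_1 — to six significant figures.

S_1 ≈ 12515.0

∫_4^33 x^2 dx evaluates to 11957.7.
½[f(4) + f(33)] = ½[16.0000 + 1089.00] = 552.500.
So far: 12510.2.
Correction k=1: B_{2}/2! · (f^{(1)}(33) − f^{(1)}(4)) = 1/12 · (66.0000 − 8.00000) = 4.83333.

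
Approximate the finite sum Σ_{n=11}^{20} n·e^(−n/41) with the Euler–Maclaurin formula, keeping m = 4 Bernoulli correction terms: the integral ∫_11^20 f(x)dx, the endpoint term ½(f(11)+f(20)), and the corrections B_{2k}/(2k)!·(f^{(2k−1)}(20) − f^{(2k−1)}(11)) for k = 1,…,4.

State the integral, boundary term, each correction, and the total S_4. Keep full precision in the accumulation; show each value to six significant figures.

The integral term ∫_11^20 x·e^(−x/41) dx = 94.7605.
Endpoint term: (f(11) + f(20))/2 = (8.41152 + 12.2795)/2 = 10.3455.
Integral + boundary = 105.106.
Order-1 term: 1/12 · (0.314474 − 0.559525) = -0.0204209.
After k=1: 105.086.
Order-2 term: −1/720 · (0.000917560 − 0.00124265) = 4.51512e-07.
After k=2: 105.086.
Order-3 term: 1/30240 · (9.80396e-07 − 1.28046e-06) = -9.92260e-12.
After k=3: 105.086.
Order-4 term: −1/1209600 · (8.41731e-10 − 1.08369e-09) = 2.00030e-16.

S_4 ≈ 105.086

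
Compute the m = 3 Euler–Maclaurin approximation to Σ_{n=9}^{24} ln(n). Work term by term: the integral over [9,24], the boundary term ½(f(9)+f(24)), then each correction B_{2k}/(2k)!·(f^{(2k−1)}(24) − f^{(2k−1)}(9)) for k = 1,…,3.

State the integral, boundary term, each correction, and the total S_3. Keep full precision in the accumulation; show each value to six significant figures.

S_3 ≈ 44.1801

Integral: ∫_9^24 ln(x) dx = 41.4983.
Endpoint term: (f(9) + f(24))/2 = (2.19722 + 3.17805)/2 = 2.68764.
So far: 44.1859.
Order-1 term: 1/12 · (0.0416667 − 0.111111) = -0.00578704.
Partial sum through k=1: 44.1801.
Order-2 term: −1/720 · (0.000144676 − 0.00274348) = 3.60946e-06.
Partial sum through k=2: 44.1801.
Order-3 term: 1/30240 · (3.01408e-06 − 0.000406442) = -1.33409e-08.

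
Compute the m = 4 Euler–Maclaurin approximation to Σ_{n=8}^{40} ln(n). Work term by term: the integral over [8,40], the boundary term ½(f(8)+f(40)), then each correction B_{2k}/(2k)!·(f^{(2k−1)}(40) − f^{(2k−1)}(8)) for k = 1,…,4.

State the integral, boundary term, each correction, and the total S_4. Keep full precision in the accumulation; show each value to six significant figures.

Integral: ∫_8^40 ln(x) dx = 98.9196.
Endpoint term: (f(8) + f(40))/2 = (2.07944 + 3.68888)/2 = 2.88416.
So far: 101.804.
k=1: B_{2}/(2)! × [f^{(1)}(40) − f^{(1)}(8)] = 1/12 × (0.0250000 − 0.125000) = -0.00833333.
Running total after k=1: 101.795.
k=2: B_{4}/(4)! × [f^{(3)}(40) − f^{(3)}(8)] = −1/720 × (3.12500e-05 − 0.00390625) = 5.38194e-06.
Running total after k=2: 101.795.
k=3: B_{6}/(6)! × [f^{(5)}(40) − f^{(5)}(8)] = 1/30240 × (2.34375e-07 − 0.000732422) = -2.42125e-08.
Running total after k=3: 101.795.
k=4: B_{8}/(8)! × [f^{(7)}(40) − f^{(7)}(8)] = −1/1209600 × (4.39453e-09 − 0.000343323) = 2.83828e-10.

S_4 ≈ 101.795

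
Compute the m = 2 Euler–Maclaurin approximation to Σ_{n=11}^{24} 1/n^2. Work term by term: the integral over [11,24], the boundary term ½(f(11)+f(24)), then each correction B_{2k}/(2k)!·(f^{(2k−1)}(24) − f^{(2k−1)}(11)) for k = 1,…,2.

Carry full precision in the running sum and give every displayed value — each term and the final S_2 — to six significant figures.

S_2 ≈ 0.0543557

Integral: ∫_11^24 1/x^2 dx = 0.0492424.
Boundary: ½(f(11) + f(24)) = ½(0.00826446 + 0.00173611) = 0.00500029.
Integral + boundary = 0.0542427.
Order-1 term: 1/12 · (-0.000144676 − (-0.00150263)) = 0.000113163.
Partial sum through k=1: 0.0543559.
Order-2 term: −1/720 · (-3.01408e-06 − (-0.000149021)) = -2.02788e-07.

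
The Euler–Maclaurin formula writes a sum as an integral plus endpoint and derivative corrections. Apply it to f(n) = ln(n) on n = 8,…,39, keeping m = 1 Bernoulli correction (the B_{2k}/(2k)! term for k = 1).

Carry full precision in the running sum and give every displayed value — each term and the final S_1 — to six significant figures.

Integral: ∫_8^39 ln(x) dx = 95.2434.
½[f(8) + f(39)] = ½[2.07944 + 3.66356] = 2.87150.
So far: 98.1149.
k=1: B_{2}/(2)! × [f^{(1)}(39) − f^{(1)}(8)] = 1/12 × (0.0256410 − 0.125000) = -0.00827991.

S_1 ≈ 98.1066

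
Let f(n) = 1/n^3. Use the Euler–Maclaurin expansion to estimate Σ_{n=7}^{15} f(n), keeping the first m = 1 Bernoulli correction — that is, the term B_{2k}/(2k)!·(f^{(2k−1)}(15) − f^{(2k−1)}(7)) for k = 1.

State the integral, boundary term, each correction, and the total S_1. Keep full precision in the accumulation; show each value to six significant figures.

Integral: ∫_7^15 1/x^3 dx = 0.00798186.
Boundary: ½(f(7) + f(15)) = ½(0.00291545 + 0.000296296) = 0.00160587.
Integral + boundary = 0.00958773.
Correction k=1: B_{2}/2! · (f^{(1)}(15) − f^{(1)}(7)) = 1/12 · (-5.92593e-05 − (-0.00124948)) = 9.91850e-05.

S_1 ≈ 0.00968692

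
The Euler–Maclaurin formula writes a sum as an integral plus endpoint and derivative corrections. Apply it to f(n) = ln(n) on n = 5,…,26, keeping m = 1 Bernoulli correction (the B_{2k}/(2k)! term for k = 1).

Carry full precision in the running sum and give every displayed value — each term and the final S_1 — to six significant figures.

S_1 ≈ 58.0836

Integral: ∫_5^26 ln(x) dx = 55.6633.
Boundary: ½(f(5) + f(26)) = ½(1.60944 + 3.25810) = 2.43377.
So far: 58.0971.
Correction k=1: B_{2}/2! · (f^{(1)}(26) − f^{(1)}(5)) = 1/12 · (0.0384615 − 0.200000) = -0.0134615.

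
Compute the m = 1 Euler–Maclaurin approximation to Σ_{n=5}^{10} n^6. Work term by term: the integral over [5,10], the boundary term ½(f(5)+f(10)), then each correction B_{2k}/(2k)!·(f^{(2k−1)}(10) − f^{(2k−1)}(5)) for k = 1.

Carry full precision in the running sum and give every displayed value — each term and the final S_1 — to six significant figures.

S_1 ≈ 1.97366e+06

The integral term ∫_5^10 x^6 dx = 1.41741e+06.
Boundary: ½(f(5) + f(10)) = ½(15625.0 + 1.00000e+06) = 507812.
So far: 1.92522e+06.
k=1: B_{2}/(2)! × [f^{(1)}(10) − f^{(1)}(5)] = 1/12 × (600000 − 18750.0) = 48437.5.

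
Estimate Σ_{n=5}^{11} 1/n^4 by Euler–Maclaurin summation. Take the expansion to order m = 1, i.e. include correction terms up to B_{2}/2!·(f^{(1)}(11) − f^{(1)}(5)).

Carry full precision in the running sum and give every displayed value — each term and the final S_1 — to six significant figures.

Integral: ∫_5^11 1/x^4 dx = 0.00241623.
½[f(5) + f(11)] = ½[0.00160000 + 6.83013e-05] = 0.000834151.
Running total after boundary: 0.00325038.
Order-1 term: 1/12 · (-2.48369e-05 − (-0.00128000)) = 0.000104597.

S_1 ≈ 0.00335498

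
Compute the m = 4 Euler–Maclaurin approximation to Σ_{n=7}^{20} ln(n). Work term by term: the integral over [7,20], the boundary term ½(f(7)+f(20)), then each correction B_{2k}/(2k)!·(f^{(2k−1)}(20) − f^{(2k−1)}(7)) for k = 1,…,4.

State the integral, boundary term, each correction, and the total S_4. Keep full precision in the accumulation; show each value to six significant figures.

S_4 ≈ 35.7564

The integral term ∫_7^20 ln(x) dx = 33.2933.
Endpoint term: (f(7) + f(20))/2 = (1.94591 + 2.99573)/2 = 2.47082.
Running total after boundary: 35.7641.
Order-1 term: 1/12 · (0.0500000 − 0.142857) = -0.00773810.
Running total after k=1: 35.7564.
Order-2 term: −1/720 · (0.000250000 − 0.00583090) = 7.75126e-06.
Running total after k=2: 35.7564.
Order-3 term: 1/30240 · (7.50000e-06 − 0.00142798) = -4.69734e-08.
Running total after k=3: 35.7564.
Order-4 term: −1/1209600 · (5.62500e-07 − 0.000874271) = 7.22312e-10.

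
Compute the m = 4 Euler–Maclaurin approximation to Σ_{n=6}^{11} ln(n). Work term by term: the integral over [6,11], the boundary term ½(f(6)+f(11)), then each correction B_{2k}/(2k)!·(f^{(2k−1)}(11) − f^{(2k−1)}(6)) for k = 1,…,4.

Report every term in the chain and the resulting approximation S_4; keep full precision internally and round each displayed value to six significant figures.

Integral: ∫_6^11 ln(x) dx = 10.6263.
Boundary: ½(f(6) + f(11)) = ½(1.79176 + 2.39790) = 2.09483.
Integral + boundary = 12.7211.
k=1: B_{2}/(2)! × [f^{(1)}(11) − f^{(1)}(6)] = 1/12 × (0.0909091 − 0.166667) = -0.00631313.
After k=1: 12.7148.
k=2: B_{4}/(4)! × [f^{(3)}(11) − f^{(3)}(6)] = −1/720 × (0.00150263 − 0.00925926) = 1.07731e-05.
After k=2: 12.7148.
k=3: B_{6}/(6)! × [f^{(5)}(11) − f^{(5)}(6)] = 1/30240 × (0.000149021 − 0.00308642) = -9.71362e-08.
After k=3: 12.7148.
k=4: B_{8}/(8)! × [f^{(7)}(11) − f^{(7)}(6)] = −1/1209600 × (3.69474e-05 − 0.00257202) = 2.09579e-09.

S_4 ≈ 12.7148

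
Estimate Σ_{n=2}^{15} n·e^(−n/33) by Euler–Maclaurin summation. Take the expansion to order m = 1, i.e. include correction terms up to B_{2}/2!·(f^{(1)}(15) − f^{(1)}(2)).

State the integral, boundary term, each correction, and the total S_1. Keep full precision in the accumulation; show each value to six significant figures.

The integral term ∫_2^15 x·e^(−x/33) dx = 81.6565.
½[f(2) + f(15)] = ½[1.88239 + 9.52105] = 5.70172.
So far: 87.3582.
Order-1 term: 1/12 · (0.346220 − 0.884152) = -0.0448277.

S_1 ≈ 87.3134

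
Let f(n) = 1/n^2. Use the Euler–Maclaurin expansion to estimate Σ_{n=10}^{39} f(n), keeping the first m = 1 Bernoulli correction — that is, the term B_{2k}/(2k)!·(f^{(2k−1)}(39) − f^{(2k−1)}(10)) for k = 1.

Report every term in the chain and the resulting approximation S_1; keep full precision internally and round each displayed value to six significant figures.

S_1 ≈ 0.0798516

∫_10^39 1/x^2 dx evaluates to 0.0743590.
½[f(10) + f(39)] = ½[0.0100000 + 0.000657462] = 0.00532873.
Running total after boundary: 0.0796877.
Correction k=1: B_{2}/2! · (f^{(1)}(39) − f^{(1)}(10)) = 1/12 · (-3.37160e-05 − (-0.00200000)) = 0.000163857.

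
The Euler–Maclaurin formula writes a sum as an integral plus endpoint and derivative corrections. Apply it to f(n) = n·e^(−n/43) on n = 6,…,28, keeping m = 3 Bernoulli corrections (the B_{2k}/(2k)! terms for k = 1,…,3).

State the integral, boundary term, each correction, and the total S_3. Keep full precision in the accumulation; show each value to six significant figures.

Integral: ∫_6^28 x·e^(−x/43) dx = 240.636.
½[f(6) + f(28)] = ½[5.21858 + 14.6003] = 9.90944.
Integral + boundary = 250.546.
Correction k=1: B_{2}/2! · (f^{(1)}(28) − f^{(1)}(6)) = 1/12 · (0.181897 − 0.748400) = -0.0472086.
After k=1: 250.499.
Correction k=2: B_{4}/4! · (f^{(3)}(28) − f^{(3)}(6)) = −1/720 · (0.000662399 − 0.00134555) = 9.48824e-07.
After k=2: 250.499.
Correction k=3: B_{6}/6! · (f^{(5)}(28) − f^{(5)}(6)) = 1/30240 · (6.63289e-07 − 1.23653e-06) = -1.89564e-11.

S_3 ≈ 250.499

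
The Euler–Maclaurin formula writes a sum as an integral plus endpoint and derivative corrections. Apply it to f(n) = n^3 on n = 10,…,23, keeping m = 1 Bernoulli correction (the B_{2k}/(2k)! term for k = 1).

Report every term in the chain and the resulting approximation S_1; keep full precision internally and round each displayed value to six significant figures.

Integral: ∫_10^23 x^3 dx = 67460.2.
Endpoint term: (f(10) + f(23))/2 = (1000.00 + 12167.0)/2 = 6583.50.
Integral + boundary = 74043.8.
Order-1 term: 1/12 · (1587.00 − 300.000) = 107.250.

S_1 ≈ 74151.0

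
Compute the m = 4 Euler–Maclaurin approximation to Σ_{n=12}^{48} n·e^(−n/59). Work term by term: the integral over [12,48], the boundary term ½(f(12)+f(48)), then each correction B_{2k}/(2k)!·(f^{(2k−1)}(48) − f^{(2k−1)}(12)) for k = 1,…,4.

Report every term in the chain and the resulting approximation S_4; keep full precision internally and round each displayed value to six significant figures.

S_4 ≈ 635.133

The integral term ∫_12^48 x·e^(−x/59) dx = 619.646.
Boundary: ½(f(12) + f(48)) = ½(9.79152 + 21.2773) = 15.5344.
Integral + boundary = 635.180.
Correction k=1: B_{2}/2! · (f^{(1)}(48) − f^{(1)}(12)) = 1/12 · (0.0826450 − 0.650002) = -0.0472798.
Partial sum through k=1: 635.133.
Correction k=2: B_{4}/4! · (f^{(3)}(48) − f^{(3)}(12)) = −1/720 · (0.000278426 − 0.000655536) = 5.23765e-07.
Partial sum through k=2: 635.133.
Correction k=3: B_{6}/6! · (f^{(5)}(48) − f^{(5)}(12)) = 1/30240 · (1.53148e-07 − 3.22995e-07) = -5.61661e-12.
Partial sum through k=3: 635.133.
Correction k=4: B_{8}/8! · (f^{(7)}(48) − f^{(7)}(12)) = −1/1209600 · (6.50136e-11 − 1.31477e-10) = 5.49464e-17.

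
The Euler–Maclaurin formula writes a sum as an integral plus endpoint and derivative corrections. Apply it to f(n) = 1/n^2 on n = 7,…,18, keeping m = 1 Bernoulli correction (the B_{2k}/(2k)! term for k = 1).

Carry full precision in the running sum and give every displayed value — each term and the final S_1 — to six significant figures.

S_1 ≈ 0.0995062

The integral term ∫_7^18 1/x^2 dx = 0.0873016.
Boundary: ½(f(7) + f(18)) = ½(0.0204082 + 0.00308642) = 0.0117473.
Integral + boundary = 0.0990489.
Correction k=1: B_{2}/2! · (f^{(1)}(18) − f^{(1)}(7)) = 1/12 · (-0.000342936 − (-0.00583090)) = 0.000457331.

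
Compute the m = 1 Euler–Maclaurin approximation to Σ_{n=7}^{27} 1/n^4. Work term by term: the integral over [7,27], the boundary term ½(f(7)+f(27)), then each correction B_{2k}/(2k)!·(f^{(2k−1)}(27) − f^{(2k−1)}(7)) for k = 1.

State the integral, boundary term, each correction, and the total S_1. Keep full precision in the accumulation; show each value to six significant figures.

Integral: ∫_7^27 1/x^4 dx = 0.000954882.
½[f(7) + f(27)] = ½[0.000416493 + 1.88168e-06] = 0.000209187.
So far: 0.00116407.
k=1: B_{2}/(2)! × [f^{(1)}(27) − f^{(1)}(7)] = 1/12 × (-2.78767e-07 − (-0.000237996)) = 1.98098e-05.

S_1 ≈ 0.00118388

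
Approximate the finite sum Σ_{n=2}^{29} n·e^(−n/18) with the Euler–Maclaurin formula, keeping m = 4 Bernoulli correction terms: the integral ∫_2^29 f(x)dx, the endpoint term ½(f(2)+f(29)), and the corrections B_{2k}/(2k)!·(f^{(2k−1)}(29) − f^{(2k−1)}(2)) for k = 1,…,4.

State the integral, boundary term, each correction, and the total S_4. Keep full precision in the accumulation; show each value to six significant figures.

The integral term ∫_2^29 x·e^(−x/18) dx = 153.225.
Endpoint term: (f(2) + f(29))/2 = (1.78968 + 5.79030)/2 = 3.78999.
Integral + boundary = 157.015.
Correction k=1: B_{2}/2! · (f^{(1)}(29) − f^{(1)}(2)) = 1/12 · (-0.122018 − 0.795413) = -0.0764526.
After k=1: 156.939.
Correction k=2: B_{4}/4! · (f^{(3)}(29) − f^{(3)}(2)) = −1/720 · (0.000855906 − 0.00797868) = 9.89274e-06.
After k=2: 156.939.
Correction k=3: B_{6}/6! · (f^{(5)}(29) − f^{(5)}(2)) = 1/30240 · (6.44571e-06 − 4.16740e-05) = -1.16496e-09.
After k=3: 156.939.
Correction k=4: B_{8}/8! · (f^{(7)}(29) − f^{(7)}(2)) = −1/1209600 · (3.16350e-08 − 1.81242e-07) = 1.23683e-13.

S_4 ≈ 156.939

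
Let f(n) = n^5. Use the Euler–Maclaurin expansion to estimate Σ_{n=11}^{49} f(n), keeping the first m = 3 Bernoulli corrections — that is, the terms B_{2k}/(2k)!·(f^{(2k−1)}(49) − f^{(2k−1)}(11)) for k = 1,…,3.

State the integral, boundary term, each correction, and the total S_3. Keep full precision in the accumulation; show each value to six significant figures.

S_3 ≈ 2.45030e+09

Integral: ∫_11^49 x^5 dx = 2.30659e+09.
Endpoint term: (f(11) + f(49))/2 = (161051 + 2.82475e+08)/2 = 1.41318e+08.
Running total after boundary: 2.44790e+09.
Correction k=1: B_{2}/2! · (f^{(1)}(49) − f^{(1)}(11)) = 1/12 · (2.88240e+07 − 73205.0) = 2.39590e+06.
Running total after k=1: 2.45030e+09.
Correction k=2: B_{4}/4! · (f^{(3)}(49) − f^{(3)}(11)) = −1/720 · (144060 − 7260.00) = -190.000.
Running total after k=2: 2.45030e+09.
Correction k=3: B_{6}/6! · (f^{(5)}(49) − f^{(5)}(11)) = 1/30240 · (120.000 − 120.000) = 0.00000.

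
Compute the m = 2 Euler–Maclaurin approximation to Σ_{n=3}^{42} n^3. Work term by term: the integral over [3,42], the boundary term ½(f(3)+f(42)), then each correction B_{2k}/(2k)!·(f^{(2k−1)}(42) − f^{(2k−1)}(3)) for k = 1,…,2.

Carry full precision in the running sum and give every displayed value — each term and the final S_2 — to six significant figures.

S_2 ≈ 815400

The integral term ∫_3^42 x^3 dx = 777904.
½[f(3) + f(42)] = ½[27.0000 + 74088.0] = 37057.5.
Integral + boundary = 814961.
Correction k=1: B_{2}/2! · (f^{(1)}(42) − f^{(1)}(3)) = 1/12 · (5292.00 − 27.0000) = 438.750.
After k=1: 815400.
Correction k=2: B_{4}/4! · (f^{(3)}(42) − f^{(3)}(3)) = −1/720 · (6.00000 − 6.00000) = 0.00000.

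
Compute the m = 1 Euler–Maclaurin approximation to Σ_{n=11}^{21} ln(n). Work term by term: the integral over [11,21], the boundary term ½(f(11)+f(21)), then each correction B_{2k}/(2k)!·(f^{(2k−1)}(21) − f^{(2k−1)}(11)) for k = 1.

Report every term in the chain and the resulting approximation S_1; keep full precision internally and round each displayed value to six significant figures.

S_1 ≈ 30.2757

Integral: ∫_11^21 ln(x) dx = 27.5581.
Boundary: ½(f(11) + f(21)) = ½(2.39790 + 3.04452) = 2.72121.
Running total after boundary: 30.2793.
Correction k=1: B_{2}/2! · (f^{(1)}(21) − f^{(1)}(11)) = 1/12 · (0.0476190 − 0.0909091) = -0.00360750.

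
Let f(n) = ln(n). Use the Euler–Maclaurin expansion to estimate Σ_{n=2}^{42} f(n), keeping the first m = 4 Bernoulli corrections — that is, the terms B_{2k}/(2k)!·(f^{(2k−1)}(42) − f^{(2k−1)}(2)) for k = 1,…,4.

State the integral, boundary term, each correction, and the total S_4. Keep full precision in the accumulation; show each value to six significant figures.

S_4 ≈ 117.772

The integral term ∫_2^42 ln(x) dx = 115.596.
Boundary: ½(f(2) + f(42)) = ½(0.693147 + 3.73767) = 2.21541.
So far: 117.811.
Correction k=1: B_{2}/2! · (f^{(1)}(42) − f^{(1)}(2)) = 1/12 · (0.0238095 − 0.500000) = -0.0396825.
After k=1: 117.772.
Correction k=2: B_{4}/4! · (f^{(3)}(42) − f^{(3)}(2)) = −1/720 · (2.69949e-05 − 0.250000) = 0.000347185.
After k=2: 117.772.
Correction k=3: B_{6}/6! · (f^{(5)}(42) − f^{(5)}(2)) = 1/30240 · (1.83639e-07 − 0.750000) = -2.48016e-05.
After k=3: 117.772.
Correction k=4: B_{8}/8! · (f^{(7)}(42) − f^{(7)}(2)) = −1/1209600 · (3.12311e-09 − 5.62500) = 4.65030e-06.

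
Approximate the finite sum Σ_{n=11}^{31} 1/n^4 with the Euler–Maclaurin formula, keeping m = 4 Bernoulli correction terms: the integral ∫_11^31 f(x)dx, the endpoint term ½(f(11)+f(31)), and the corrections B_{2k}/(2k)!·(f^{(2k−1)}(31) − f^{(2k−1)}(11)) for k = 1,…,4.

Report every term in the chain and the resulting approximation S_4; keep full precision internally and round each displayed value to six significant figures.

S_4 ≈ 0.000275991

∫_11^31 1/x^4 dx evaluates to 0.000239249.
Endpoint term: (f(11) + f(31))/2 = (6.83013e-05 + 1.08281e-06)/2 = 3.46921e-05.
Integral + boundary = 0.000273941.
k=1: B_{2}/(2)! × [f^{(1)}(31) − f^{(1)}(11)] = 1/12 × (-1.39718e-07 − (-2.48369e-05)) = 2.05809e-06.
Partial sum through k=1: 0.000275999.
k=2: B_{4}/(4)! × [f^{(3)}(31) − f^{(3)}(11)] = −1/720 × (-4.36164e-09 − (-6.15790e-06)) = -8.54658e-09.
Partial sum through k=2: 0.000275991.
k=3: B_{6}/(6)! × [f^{(5)}(31) − f^{(5)}(11)] = 1/30240 × (-2.54164e-10 − (-2.84994e-06)) = 9.42355e-11.
Partial sum through k=3: 0.000275991.
k=4: B_{8}/(8)! × [f^{(7)}(31) − f^{(7)}(11)] = −1/1209600 × (-2.38031e-11 − (-2.11979e-06)) = -1.75245e-12.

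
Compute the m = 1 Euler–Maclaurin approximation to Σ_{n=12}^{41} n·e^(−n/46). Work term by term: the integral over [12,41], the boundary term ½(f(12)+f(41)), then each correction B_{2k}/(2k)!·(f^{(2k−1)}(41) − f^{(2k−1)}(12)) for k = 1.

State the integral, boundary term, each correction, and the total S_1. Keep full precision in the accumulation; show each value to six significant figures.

Integral: ∫_12^41 x·e^(−x/46) dx = 414.075.
Endpoint term: (f(12) + f(41))/2 = (9.24458 + 16.8149)/2 = 13.0298.
Running total after boundary: 427.105.
Order-1 term: 1/12 · (0.0445783 − 0.569412) = -0.0437362.

S_1 ≈ 427.061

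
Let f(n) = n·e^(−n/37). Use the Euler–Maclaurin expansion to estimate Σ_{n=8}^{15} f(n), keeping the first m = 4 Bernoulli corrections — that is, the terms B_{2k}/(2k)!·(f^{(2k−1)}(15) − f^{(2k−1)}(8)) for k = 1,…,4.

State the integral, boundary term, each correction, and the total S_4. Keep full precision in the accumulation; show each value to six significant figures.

The integral term ∫_8^15 x·e^(−x/37) dx = 58.5160.
Boundary: ½(f(8) + f(15)) = ½(6.44449 + 10.0006) = 8.22254.
Integral + boundary = 66.7385.
k=1: B_{2}/(2)! × [f^{(1)}(15) − f^{(1)}(8)] = 1/12 × (0.396420 − 0.631386) = -0.0195805.
Running total after k=1: 66.7190.
k=2: B_{4}/(4)! × [f^{(3)}(15) − f^{(3)}(8)] = −1/720 × (0.00126357 − 0.00163806) = 5.20123e-07.
Running total after k=2: 66.7190.
k=3: B_{6}/(6)! × [f^{(5)}(15) − f^{(5)}(8)] = 1/30240 × (1.63446e-06 − 2.05619e-06) = -1.39460e-11.
Running total after k=3: 66.7190.
k=4: B_{8}/(8)! × [f^{(7)}(15) − f^{(7)}(8)] = −1/1209600 × (1.71361e-09 − 2.12990e-09) = 3.44157e-16.

S_4 ≈ 66.7190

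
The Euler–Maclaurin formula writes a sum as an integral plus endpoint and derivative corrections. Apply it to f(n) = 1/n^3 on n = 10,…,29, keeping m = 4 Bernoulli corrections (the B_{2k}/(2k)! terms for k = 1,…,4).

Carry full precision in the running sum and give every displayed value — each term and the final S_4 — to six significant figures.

∫_10^29 1/x^3 dx evaluates to 0.00440547.
½[f(10) + f(29)] = ½[0.00100000 + 4.10021e-05] = 0.000520501.
Running total after boundary: 0.00492597.
Correction k=1: B_{2}/2! · (f^{(1)}(29) − f^{(1)}(10)) = 1/12 · (-4.24160e-06 − (-0.000300000)) = 2.46465e-05.
After k=1: 0.00495062.
Correction k=2: B_{4}/4! · (f^{(3)}(29) − f^{(3)}(10)) = −1/720 · (-1.00870e-07 − (-6.00000e-05)) = -8.31932e-08.
After k=2: 0.00495053.
Correction k=3: B_{6}/6! · (f^{(5)}(29) − f^{(5)}(10)) = 1/30240 · (-5.03752e-09 − (-2.52000e-05)) = 8.33167e-10.
After k=3: 0.00495053.
Correction k=4: B_{8}/8! · (f^{(7)}(29) − f^{(7)}(10)) = −1/1209600 · (-4.31274e-10 − (-1.81440e-05)) = -1.49996e-11.

S_4 ≈ 0.00495053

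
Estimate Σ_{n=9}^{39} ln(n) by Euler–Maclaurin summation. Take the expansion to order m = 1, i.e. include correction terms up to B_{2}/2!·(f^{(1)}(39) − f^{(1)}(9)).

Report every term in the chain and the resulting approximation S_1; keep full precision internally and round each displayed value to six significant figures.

The integral term ∫_9^39 ln(x) dx = 93.1039.
Endpoint term: (f(9) + f(39))/2 = (2.19722 + 3.66356)/2 = 2.93039.
Integral + boundary = 96.0343.
Order-1 term: 1/12 · (0.0256410 − 0.111111) = -0.00712251.

S_1 ≈ 96.0272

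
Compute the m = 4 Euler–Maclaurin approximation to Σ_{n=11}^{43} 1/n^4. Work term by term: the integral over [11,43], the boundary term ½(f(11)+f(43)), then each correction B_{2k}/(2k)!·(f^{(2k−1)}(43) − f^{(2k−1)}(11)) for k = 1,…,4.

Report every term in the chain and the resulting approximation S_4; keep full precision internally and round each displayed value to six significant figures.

S_4 ≈ 0.000282602

∫_11^43 1/x^4 dx evaluates to 0.000246246.
½[f(11) + f(43)] = ½[6.83013e-05 + 2.92500e-07] = 3.42969e-05.
So far: 0.000280543.
Order-1 term: 1/12 · (-2.72093e-08 − (-2.48369e-05)) = 2.06747e-06.
After k=1: 0.000282610.
Order-2 term: −1/720 · (-4.41471e-10 − (-6.15790e-06)) = -8.55202e-09.
After k=2: 0.000282602.
Order-3 term: 1/30240 · (-1.33707e-11 − (-2.84994e-06)) = 9.42435e-11.
After k=3: 0.000282602.
Order-4 term: −1/1209600 · (-6.50817e-13 − (-2.11979e-06)) = -1.75247e-12.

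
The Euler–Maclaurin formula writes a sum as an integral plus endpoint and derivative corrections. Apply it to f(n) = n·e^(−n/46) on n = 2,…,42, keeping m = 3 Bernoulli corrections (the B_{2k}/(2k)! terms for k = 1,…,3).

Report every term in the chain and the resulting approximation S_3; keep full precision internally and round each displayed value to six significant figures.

S_3 ≈ 498.902

Integral: ∫_2^42 x·e^(−x/46) dx = 489.591.
Endpoint term: (f(2) + f(42))/2 = (1.91491 + 16.8546)/2 = 9.38477.
So far: 498.975.
Order-1 term: 1/12 · (0.0348957 − 0.915825) = -0.0734108.
After k=1: 498.902.
Order-2 term: −1/720 · (0.000395793 − 0.00133777) = 1.30831e-06.
After k=2: 498.902.
Order-3 term: 1/30240 · (3.66302e-07 − 1.05990e-06) = -2.29363e-11.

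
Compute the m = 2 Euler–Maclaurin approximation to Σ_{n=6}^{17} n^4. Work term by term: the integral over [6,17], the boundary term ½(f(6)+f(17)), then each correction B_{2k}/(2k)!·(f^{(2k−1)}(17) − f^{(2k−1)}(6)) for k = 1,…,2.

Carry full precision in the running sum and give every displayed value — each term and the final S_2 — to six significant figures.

The integral term ∫_6^17 x^4 dx = 282416.
Boundary: ½(f(6) + f(17)) = ½(1296.00 + 83521.0) = 42408.5.
Integral + boundary = 324825.
Correction k=1: B_{2}/2! · (f^{(1)}(17) − f^{(1)}(6)) = 1/12 · (19652.0 − 864.000) = 1565.67.
Running total after k=1: 326390.
Correction k=2: B_{4}/4! · (f^{(3)}(17) − f^{(3)}(6)) = −1/720 · (408.000 − 144.000) = -0.366667.

S_2 ≈ 326390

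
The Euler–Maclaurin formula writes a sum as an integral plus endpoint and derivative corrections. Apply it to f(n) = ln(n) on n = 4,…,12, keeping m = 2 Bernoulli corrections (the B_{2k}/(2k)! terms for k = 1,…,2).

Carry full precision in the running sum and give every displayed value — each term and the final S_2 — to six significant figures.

Integral: ∫_4^12 ln(x) dx = 16.2737.
Endpoint term: (f(4) + f(12))/2 = (1.38629 + 2.48491)/2 = 1.93560.
So far: 18.2093.
k=1: B_{2}/(2)! × [f^{(1)}(12) − f^{(1)}(4)] = 1/12 × (0.0833333 − 0.250000) = -0.0138889.
Running total after k=1: 18.1954.
k=2: B_{4}/(4)! × [f^{(3)}(12) − f^{(3)}(4)] = −1/720 × (0.00115741 − 0.0312500) = 4.17953e-05.

S_2 ≈ 18.1955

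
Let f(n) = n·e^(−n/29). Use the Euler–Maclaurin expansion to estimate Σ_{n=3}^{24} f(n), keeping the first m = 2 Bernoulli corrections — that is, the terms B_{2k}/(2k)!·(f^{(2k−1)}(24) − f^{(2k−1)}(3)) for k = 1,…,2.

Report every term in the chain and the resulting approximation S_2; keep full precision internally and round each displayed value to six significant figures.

S_2 ≈ 171.508

∫_3^24 x·e^(−x/29) dx evaluates to 164.971.
½[f(3) + f(24)] = ½[2.70517 + 10.4905] = 6.59782.
Running total after boundary: 171.569.
Correction k=1: B_{2}/2! · (f^{(1)}(24) − f^{(1)}(3)) = 1/12 · (0.0753626 − 0.808441) = -0.0610899.
After k=1: 171.508.
Correction k=2: B_{4}/4! · (f^{(3)}(24) − f^{(3)}(3)) = −1/720 · (0.00112909 − 0.00310569) = 2.74527e-06.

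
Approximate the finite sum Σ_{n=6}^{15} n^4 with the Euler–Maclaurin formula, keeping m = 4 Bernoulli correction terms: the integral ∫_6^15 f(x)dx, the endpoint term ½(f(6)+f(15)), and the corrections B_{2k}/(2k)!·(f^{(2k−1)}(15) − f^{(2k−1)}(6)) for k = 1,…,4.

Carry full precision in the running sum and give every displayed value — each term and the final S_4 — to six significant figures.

The integral term ∫_6^15 x^4 dx = 150320.
Boundary: ½(f(6) + f(15)) = ½(1296.00 + 50625.0) = 25960.5.
Running total after boundary: 176280.
Correction k=1: B_{2}/2! · (f^{(1)}(15) − f^{(1)}(6)) = 1/12 · (13500.0 − 864.000) = 1053.00.
After k=1: 177333.
Correction k=2: B_{4}/4! · (f^{(3)}(15) − f^{(3)}(6)) = −1/720 · (360.000 − 144.000) = -0.300000.
After k=2: 177333.
Correction k=3: B_{6}/6! · (f^{(5)}(15) − f^{(5)}(6)) = 1/30240 · (0.00000 − 0.00000) = 0.00000.
After k=3: 177333.
Correction k=4: B_{8}/8! · (f^{(7)}(15) − f^{(7)}(6)) = −1/1209600 · (0.00000 − 0.00000) = 0.00000.

S_4 ≈ 177333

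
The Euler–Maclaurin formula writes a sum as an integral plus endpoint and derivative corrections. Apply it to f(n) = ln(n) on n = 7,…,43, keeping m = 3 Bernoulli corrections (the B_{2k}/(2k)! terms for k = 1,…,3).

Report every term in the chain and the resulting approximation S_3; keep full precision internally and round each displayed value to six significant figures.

S_3 ≈ 114.954

Integral: ∫_7^43 ln(x) dx = 112.110.
Boundary: ½(f(7) + f(43)) = ½(1.94591 + 3.76120) = 2.85356.
Running total after boundary: 114.964.
Correction k=1: B_{2}/2! · (f^{(1)}(43) − f^{(1)}(7)) = 1/12 · (0.0232558 − 0.142857) = -0.00996678.
Running total after k=1: 114.954.
Correction k=2: B_{4}/4! · (f^{(3)}(43) − f^{(3)}(7)) = −1/720 · (2.51550e-05 − 0.00583090) = 8.06354e-06.
Running total after k=2: 114.954.
Correction k=3: B_{6}/6! · (f^{(5)}(43) − f^{(5)}(7)) = 1/30240 · (1.63256e-07 − 0.00142798) = -4.72160e-08.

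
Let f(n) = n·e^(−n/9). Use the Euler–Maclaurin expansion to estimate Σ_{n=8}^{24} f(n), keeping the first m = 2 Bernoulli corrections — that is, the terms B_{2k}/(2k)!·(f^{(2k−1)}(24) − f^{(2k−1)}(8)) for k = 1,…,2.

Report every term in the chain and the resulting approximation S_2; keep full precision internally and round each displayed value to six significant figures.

The integral term ∫_8^24 x·e^(−x/9) dx = 42.2636.
½[f(8) + f(24)] = ½[3.28890 + 1.66760] = 2.47825.
Running total after boundary: 44.7418.
Order-1 term: 1/12 · (-0.115806 − 0.0456791) = -0.0134571.
Running total after k=1: 44.7284.
Order-2 term: −1/720 · (0.000285940 − 0.0107149) = 1.44846e-05.

S_2 ≈ 44.7284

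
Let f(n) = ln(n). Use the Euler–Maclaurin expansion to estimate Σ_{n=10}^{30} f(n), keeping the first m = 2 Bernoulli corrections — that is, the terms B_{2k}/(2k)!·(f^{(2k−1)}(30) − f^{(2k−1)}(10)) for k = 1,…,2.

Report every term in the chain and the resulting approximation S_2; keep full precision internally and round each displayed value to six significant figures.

S_2 ≈ 61.8564

Integral: ∫_10^30 ln(x) dx = 59.0101.
½[f(10) + f(30)] = ½[2.30259 + 3.40120] = 2.85189.
So far: 61.8620.
Order-1 term: 1/12 · (0.0333333 − 0.100000) = -0.00555556.
Partial sum through k=1: 61.8564.
Order-2 term: −1/720 · (7.40741e-05 − 0.00200000) = 2.67490e-06.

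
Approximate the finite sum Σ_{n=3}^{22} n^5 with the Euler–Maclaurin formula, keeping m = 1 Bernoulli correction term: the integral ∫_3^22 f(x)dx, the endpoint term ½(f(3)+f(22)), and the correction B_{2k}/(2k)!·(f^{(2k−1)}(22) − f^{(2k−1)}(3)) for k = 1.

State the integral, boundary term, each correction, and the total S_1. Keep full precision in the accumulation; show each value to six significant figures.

Integral: ∫_3^22 x^5 dx = 1.88965e+07.
Boundary: ½(f(3) + f(22)) = ½(243.000 + 5.15363e+06) = 2.57694e+06.
Running total after boundary: 2.14735e+07.
Correction k=1: B_{2}/2! · (f^{(1)}(22) − f^{(1)}(3)) = 1/12 · (1.17128e+06 − 405.000) = 97572.9.

S_1 ≈ 2.15710e+07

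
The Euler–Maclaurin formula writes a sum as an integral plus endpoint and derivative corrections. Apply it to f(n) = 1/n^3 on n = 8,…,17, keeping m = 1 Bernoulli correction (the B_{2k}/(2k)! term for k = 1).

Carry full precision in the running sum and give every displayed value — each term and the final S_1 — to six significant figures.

S_1 ≈ 0.00721877

Integral: ∫_8^17 1/x^3 dx = 0.00608240.
Endpoint term: (f(8) + f(17))/2 = (0.00195312 + 0.000203542)/2 = 0.00107833.
So far: 0.00716073.
Correction k=1: B_{2}/2! · (f^{(1)}(17) − f^{(1)}(8)) = 1/12 · (-3.59191e-05 − (-0.000732422)) = 5.80419e-05.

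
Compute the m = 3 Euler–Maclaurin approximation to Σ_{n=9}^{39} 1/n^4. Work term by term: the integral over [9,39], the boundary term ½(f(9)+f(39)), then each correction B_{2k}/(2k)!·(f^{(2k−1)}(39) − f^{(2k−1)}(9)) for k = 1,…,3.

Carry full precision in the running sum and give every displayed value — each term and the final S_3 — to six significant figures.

The integral term ∫_9^39 1/x^4 dx = 0.000451628.
Boundary: ½(f(9) + f(39)) = ½(0.000152416 + 4.32257e-07) = 7.64240e-05.
Running total after boundary: 0.000528052.
k=1: B_{2}/(2)! × [f^{(1)}(39) − f^{(1)}(9)] = 1/12 × (-4.43340e-08 − (-6.77404e-05)) = 5.64133e-06.
After k=1: 0.000533693.
k=2: B_{4}/(4)! × [f^{(3)}(39) − f^{(3)}(9)] = −1/720 × (-8.74438e-10 − (-2.50890e-05)) = -3.48446e-08.
After k=2: 0.000533659.
k=3: B_{6}/(6)! × [f^{(5)}(39) − f^{(5)}(9)] = 1/30240 × (-3.21950e-11 − (-1.73455e-05)) = 5.73593e-10.

S_3 ≈ 0.000533659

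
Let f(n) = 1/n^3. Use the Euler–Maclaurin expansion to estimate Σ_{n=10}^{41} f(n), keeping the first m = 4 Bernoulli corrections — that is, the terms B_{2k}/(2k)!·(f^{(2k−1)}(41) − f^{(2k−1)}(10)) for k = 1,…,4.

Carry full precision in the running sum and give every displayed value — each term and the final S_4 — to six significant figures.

∫_10^41 1/x^3 dx evaluates to 0.00470256.
Boundary: ½(f(10) + f(41)) = ½(0.00100000 + 1.45094e-05) = 0.000507255.
Running total after boundary: 0.00520981.
Order-1 term: 1/12 · (-1.06166e-06 − (-0.000300000)) = 2.49115e-05.
Partial sum through k=1: 0.00523472.
Order-2 term: −1/720 · (-1.26313e-08 − (-6.00000e-05)) = -8.33158e-08.
Partial sum through k=2: 0.00523464.
Order-3 term: 1/30240 · (-3.15595e-10 − (-2.52000e-05)) = 8.33323e-10.
Partial sum through k=3: 0.00523464.
Order-4 term: −1/1209600 · (-1.35174e-11 − (-1.81440e-05)) = -1.50000e-11.

S_4 ≈ 0.00523464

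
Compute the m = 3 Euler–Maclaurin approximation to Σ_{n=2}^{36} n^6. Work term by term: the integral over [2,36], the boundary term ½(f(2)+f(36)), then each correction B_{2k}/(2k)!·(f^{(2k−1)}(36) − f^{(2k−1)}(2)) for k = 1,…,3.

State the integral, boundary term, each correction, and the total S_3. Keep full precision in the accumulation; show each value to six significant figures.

S_3 ≈ 1.23135e+10

Integral: ∫_2^36 x^6 dx = 1.11949e+10.
Boundary: ½(f(2) + f(36)) = ½(64.0000 + 2.17678e+09) = 1.08839e+09.
So far: 1.22833e+10.
Correction k=1: B_{2}/2! · (f^{(1)}(36) − f^{(1)}(2)) = 1/12 · (3.62797e+08 − 192.000) = 3.02331e+07.
Partial sum through k=1: 1.23135e+10.
Correction k=2: B_{4}/4! · (f^{(3)}(36) − f^{(3)}(2)) = −1/720 · (5.59872e+06 − 960.000) = -7774.67.
Partial sum through k=2: 1.23135e+10.
Correction k=3: B_{6}/6! · (f^{(5)}(36) − f^{(5)}(2)) = 1/30240 · (25920.0 − 1440.00) = 0.809524.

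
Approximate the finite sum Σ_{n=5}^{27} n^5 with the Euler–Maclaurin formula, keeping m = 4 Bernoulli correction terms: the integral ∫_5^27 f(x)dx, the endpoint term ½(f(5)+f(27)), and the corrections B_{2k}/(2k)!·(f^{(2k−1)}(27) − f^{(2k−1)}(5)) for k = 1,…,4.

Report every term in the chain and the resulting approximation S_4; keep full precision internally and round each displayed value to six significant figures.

∫_5^27 x^5 dx evaluates to 6.45675e+07.
Endpoint term: (f(5) + f(27))/2 = (3125.00 + 1.43489e+07)/2 = 7.17602e+06.
So far: 7.17435e+07.
k=1: B_{2}/(2)! × [f^{(1)}(27) − f^{(1)}(5)] = 1/12 × (2.65720e+06 − 3125.00) = 221173.
Running total after k=1: 7.19647e+07.
k=2: B_{4}/(4)! × [f^{(3)}(27) − f^{(3)}(5)] = −1/720 × (43740.0 − 1500.00) = -58.6667.
Running total after k=2: 7.19646e+07.
k=3: B_{6}/(6)! × [f^{(5)}(27) − f^{(5)}(5)] = 1/30240 × (120.000 − 120.000) = 0.00000.
Running total after k=3: 7.19646e+07.
k=4: B_{8}/(8)! × [f^{(7)}(27) − f^{(7)}(5)] = −1/1209600 × (0.00000 − 0.00000) = 0.00000.

S_4 ≈ 7.19646e+07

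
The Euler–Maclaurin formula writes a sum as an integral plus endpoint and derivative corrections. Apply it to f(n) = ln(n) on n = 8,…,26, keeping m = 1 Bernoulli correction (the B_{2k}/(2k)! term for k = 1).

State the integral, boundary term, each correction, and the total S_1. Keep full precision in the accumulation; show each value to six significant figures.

The integral term ∫_8^26 ln(x) dx = 50.0750.
Endpoint term: (f(8) + f(26))/2 = (2.07944 + 3.25810)/2 = 2.66877.
Integral + boundary = 52.7437.
Correction k=1: B_{2}/2! · (f^{(1)}(26) − f^{(1)}(8)) = 1/12 · (0.0384615 − 0.125000) = -0.00721154.

S_1 ≈ 52.7365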